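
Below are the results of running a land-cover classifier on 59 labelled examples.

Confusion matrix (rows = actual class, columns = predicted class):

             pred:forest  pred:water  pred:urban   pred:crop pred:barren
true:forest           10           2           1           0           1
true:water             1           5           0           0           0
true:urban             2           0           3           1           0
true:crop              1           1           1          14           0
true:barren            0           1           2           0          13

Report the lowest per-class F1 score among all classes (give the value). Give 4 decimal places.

Per-class F1 score (2·TP/(2·TP+FP+FN)):
  forest: TP=10, FP=1+2+1+0=4, FN=2+1+0+1=4 → 20/28 = 0.71429
  water: TP=5, FP=2+0+1+1=4, FN=1+0+0+0=1 → 10/15 = 0.66667
  urban: TP=3, FP=1+0+1+2=4, FN=2+0+1+0=3 → 6/13 = 0.46154
  crop: TP=14, FP=0+0+1+0=1, FN=1+1+1+0=3 → 28/32 = 0.87500
  barren: TP=13, FP=1+0+0+0=1, FN=0+1+2+0=3 → 26/30 = 0.86667
Lowest is class 'urban' with F1 score = 0.4615.

0.4615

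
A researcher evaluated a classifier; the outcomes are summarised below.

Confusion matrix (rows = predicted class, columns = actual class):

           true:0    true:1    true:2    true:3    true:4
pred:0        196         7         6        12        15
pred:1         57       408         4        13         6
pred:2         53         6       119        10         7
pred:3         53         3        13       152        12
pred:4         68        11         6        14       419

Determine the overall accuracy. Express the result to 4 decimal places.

0.7749

Accuracy = trace / total = (196+408+119+152+419=1294) / 1670 = 1294/1670 = 0.7749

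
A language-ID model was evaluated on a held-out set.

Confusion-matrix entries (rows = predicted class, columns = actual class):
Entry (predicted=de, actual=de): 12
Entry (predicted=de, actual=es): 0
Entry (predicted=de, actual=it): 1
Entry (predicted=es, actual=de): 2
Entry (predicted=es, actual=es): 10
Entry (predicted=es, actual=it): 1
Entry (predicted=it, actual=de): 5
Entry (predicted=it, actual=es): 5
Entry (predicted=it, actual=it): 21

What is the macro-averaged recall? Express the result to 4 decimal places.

Per-class recall (TP/(TP+FN)):
  de: TP=12, FN=2+5=7 → 12/19 = 0.63158
  es: TP=10, FN=0+5=5 → 10/15 = 0.66667
  it: TP=21, FN=1+1=2 → 21/23 = 0.91304
Macro-recall = mean = (0.63158 + 0.66667 + 0.91304) / 3 = 0.7371

0.7371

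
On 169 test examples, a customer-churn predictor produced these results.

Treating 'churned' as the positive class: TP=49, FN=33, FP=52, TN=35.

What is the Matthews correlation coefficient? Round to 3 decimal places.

0.000

MCC = (TP·TN − FP·FN) / √((TP+FP)(TP+FN)(TN+FP)(TN+FN))
Numerator = 49·35 − 52·33 = -1
Denominator = √(101·82·87·68) = √48996312 = 6999.7366
MCC = -1 / 6999.7366 = 0.000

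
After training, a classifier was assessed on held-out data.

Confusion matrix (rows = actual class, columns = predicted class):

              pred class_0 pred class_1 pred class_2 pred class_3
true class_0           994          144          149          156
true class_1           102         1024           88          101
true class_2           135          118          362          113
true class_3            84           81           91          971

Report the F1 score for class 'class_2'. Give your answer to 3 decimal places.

Treat 'class_2' as positive and all other classes as negative.
F1 score = 2·TP/(2·TP+FP+FN).
class_2: TP=362, FP=149+88+91=328, FN=135+118+113=366 → 724/1418 = 0.5106

0.511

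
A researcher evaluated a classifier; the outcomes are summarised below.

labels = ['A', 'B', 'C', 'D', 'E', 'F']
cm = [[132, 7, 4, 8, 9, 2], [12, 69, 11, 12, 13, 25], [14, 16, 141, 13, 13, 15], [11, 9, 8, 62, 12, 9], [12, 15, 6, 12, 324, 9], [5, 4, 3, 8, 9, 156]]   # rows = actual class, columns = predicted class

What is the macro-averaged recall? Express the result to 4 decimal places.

Per-class recall (TP/(TP+FN)):
  A: TP=132, FN=7+4+8+9+2=30 → 132/162 = 0.81481
  B: TP=69, FN=12+11+12+13+25=73 → 69/142 = 0.48592
  C: TP=141, FN=14+16+13+13+15=71 → 141/212 = 0.66509
  D: TP=62, FN=11+9+8+12+9=49 → 62/111 = 0.55856
  E: TP=324, FN=12+15+6+12+9=54 → 324/378 = 0.85714
  F: TP=156, FN=5+4+3+8+9=29 → 156/185 = 0.84324
Macro-recall = mean = (0.81481 + 0.48592 + 0.66509 + 0.55856 + 0.85714 + 0.84324) / 6 = 0.7041

0.7041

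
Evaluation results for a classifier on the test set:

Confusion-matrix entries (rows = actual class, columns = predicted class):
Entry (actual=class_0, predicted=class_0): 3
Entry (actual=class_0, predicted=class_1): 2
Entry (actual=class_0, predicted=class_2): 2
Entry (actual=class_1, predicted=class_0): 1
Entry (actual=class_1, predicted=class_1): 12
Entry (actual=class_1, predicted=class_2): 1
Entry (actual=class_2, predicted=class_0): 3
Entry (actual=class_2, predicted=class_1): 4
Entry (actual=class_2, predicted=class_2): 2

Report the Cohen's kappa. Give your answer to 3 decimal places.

0.296

Observed agreement pₒ = trace/N = 17/30 = 0.5667
Expected agreement pₑ = Σ (rowᵢ·colᵢ)/N² = (7·7 + 14·18 + 9·5)/30² = 0.3844
κ = (pₒ − pₑ)/(1 − pₑ) = (0.5667 − 0.3844)/(1 − 0.3844) = 0.296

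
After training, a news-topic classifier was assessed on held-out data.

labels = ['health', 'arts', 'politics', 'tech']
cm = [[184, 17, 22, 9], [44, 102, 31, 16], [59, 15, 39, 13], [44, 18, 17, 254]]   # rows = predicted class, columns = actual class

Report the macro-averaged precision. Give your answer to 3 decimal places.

Per-class precision (TP/(TP+FP)):
  health: TP=184, FP=17+22+9=48 → 184/232 = 0.7931
  arts: TP=102, FP=44+31+16=91 → 102/193 = 0.5285
  politics: TP=39, FP=59+15+13=87 → 39/126 = 0.3095
  tech: TP=254, FP=44+18+17=79 → 254/333 = 0.7628
Macro-precision = mean = (0.7931 + 0.5285 + 0.3095 + 0.7628) / 4 = 0.598

0.598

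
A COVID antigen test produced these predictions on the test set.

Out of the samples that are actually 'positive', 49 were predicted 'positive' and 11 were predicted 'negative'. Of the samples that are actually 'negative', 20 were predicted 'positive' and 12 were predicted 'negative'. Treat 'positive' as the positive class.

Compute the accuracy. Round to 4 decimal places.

0.6630

Accuracy = (TP+TN)/N = (49+12)/92 = 0.6630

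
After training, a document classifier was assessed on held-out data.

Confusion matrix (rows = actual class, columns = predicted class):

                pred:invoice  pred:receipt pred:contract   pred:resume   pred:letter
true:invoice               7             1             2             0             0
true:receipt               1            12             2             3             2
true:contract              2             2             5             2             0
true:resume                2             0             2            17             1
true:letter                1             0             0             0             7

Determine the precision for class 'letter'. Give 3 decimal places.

0.700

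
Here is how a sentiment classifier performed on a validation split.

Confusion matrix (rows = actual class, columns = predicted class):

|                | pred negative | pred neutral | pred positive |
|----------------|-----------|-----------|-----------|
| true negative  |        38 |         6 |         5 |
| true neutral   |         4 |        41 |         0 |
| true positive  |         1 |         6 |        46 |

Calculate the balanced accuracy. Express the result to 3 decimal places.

0.852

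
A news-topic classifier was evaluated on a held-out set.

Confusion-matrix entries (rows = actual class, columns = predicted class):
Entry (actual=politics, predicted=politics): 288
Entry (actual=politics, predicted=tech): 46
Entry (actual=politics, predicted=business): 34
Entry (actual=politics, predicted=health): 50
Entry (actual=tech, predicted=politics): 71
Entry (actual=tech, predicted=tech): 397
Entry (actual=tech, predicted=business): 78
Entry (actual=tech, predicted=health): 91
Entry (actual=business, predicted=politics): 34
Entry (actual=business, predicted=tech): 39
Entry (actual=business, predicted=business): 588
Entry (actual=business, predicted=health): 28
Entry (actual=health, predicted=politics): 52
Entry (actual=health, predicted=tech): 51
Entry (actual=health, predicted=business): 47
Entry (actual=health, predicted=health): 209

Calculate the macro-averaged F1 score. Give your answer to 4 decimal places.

Per-class F1 score (2·TP/(2·TP+FP+FN)):
  politics: TP=288, FP=71+34+52=157, FN=46+34+50=130 → 576/863 = 0.66744
  tech: TP=397, FP=46+39+51=136, FN=71+78+91=240 → 794/1170 = 0.67863
  business: TP=588, FP=34+78+47=159, FN=34+39+28=101 → 1176/1436 = 0.81894
  health: TP=209, FP=50+91+28=169, FN=52+51+47=150 → 418/737 = 0.56716
Macro-F1 score = mean = (0.66744 + 0.67863 + 0.81894 + 0.56716) / 4 = 0.6830

0.6830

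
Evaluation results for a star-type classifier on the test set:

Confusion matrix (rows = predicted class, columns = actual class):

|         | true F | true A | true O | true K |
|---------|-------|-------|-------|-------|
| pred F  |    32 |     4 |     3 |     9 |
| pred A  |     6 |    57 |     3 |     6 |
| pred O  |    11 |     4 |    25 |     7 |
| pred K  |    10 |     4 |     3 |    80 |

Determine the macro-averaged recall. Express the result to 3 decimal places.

0.722

Per-class recall (TP/(TP+FN)):
  F: TP=32, FN=6+11+10=27 → 32/59 = 0.5424
  A: TP=57, FN=4+4+4=12 → 57/69 = 0.8261
  O: TP=25, FN=3+3+3=9 → 25/34 = 0.7353
  K: TP=80, FN=9+6+7=22 → 80/102 = 0.7843
Macro-recall = mean = (0.5424 + 0.8261 + 0.7353 + 0.7843) / 4 = 0.722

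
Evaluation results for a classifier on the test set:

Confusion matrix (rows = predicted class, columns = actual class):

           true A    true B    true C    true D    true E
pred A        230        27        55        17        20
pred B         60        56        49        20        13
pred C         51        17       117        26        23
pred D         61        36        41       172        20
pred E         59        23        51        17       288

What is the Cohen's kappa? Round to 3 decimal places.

Observed agreement pₒ = trace/N = 863/1549 = 0.5571
Expected agreement pₑ = Σ (rowᵢ·colᵢ)/N² = (461·349 + 159·198 + 313·234 + 252·330 + 364·438)/1549² = 0.2118
κ = (pₒ − pₑ)/(1 − pₑ) = (0.5571 − 0.2118)/(1 − 0.2118) = 0.438

0.438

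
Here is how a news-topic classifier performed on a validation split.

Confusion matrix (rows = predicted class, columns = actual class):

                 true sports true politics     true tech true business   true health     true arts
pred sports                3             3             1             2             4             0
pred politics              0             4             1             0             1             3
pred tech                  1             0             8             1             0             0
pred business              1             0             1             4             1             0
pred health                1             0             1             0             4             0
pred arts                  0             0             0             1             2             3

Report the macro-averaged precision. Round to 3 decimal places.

0.536

Per-class precision (TP/(TP+FP)):
  sports: TP=3, FP=3+1+2+4+0=10 → 3/13 = 0.2308
  politics: TP=4, FP=0+1+0+1+3=5 → 4/9 = 0.4444
  tech: TP=8, FP=1+0+1+0+0=2 → 8/10 = 0.8000
  business: TP=4, FP=1+0+1+1+0=3 → 4/7 = 0.5714
  health: TP=4, FP=1+0+1+0+0=2 → 4/6 = 0.6667
  arts: TP=3, FP=0+0+0+1+2=3 → 3/6 = 0.5000
Macro-precision = mean = (0.2308 + 0.4444 + 0.8000 + 0.5714 + 0.6667 + 0.5000) / 6 = 0.536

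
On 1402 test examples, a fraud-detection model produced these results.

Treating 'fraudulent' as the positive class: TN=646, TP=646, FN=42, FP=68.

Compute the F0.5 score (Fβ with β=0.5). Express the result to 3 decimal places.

0.911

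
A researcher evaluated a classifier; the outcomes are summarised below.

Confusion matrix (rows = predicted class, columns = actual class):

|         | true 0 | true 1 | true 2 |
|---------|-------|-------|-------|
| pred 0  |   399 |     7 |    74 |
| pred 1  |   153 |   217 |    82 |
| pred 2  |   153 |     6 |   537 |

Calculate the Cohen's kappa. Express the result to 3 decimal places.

0.552

Observed agreement pₒ = trace/N = 1153/1628 = 0.7082
Expected agreement pₑ = Σ (rowᵢ·colᵢ)/N² = (705·480 + 230·452 + 693·696)/1628² = 0.3489
κ = (pₒ − pₑ)/(1 − pₑ) = (0.7082 − 0.3489)/(1 − 0.3489) = 0.552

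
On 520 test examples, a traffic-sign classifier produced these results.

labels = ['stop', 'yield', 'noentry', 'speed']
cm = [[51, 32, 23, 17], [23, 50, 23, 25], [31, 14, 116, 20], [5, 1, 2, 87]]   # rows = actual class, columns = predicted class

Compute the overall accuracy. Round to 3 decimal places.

0.585

Accuracy = trace / total = (51+50+116+87=304) / 520 = 304/520 = 0.585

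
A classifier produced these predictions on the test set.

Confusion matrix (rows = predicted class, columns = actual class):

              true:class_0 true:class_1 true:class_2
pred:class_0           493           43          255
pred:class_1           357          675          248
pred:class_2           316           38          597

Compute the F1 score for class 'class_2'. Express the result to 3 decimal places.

0.582

F1 score = 2·TP/(2·TP+FP+FN).
class_2: TP=597, FP=316+38=354, FN=255+248=503 → 1194/2051 = 0.5822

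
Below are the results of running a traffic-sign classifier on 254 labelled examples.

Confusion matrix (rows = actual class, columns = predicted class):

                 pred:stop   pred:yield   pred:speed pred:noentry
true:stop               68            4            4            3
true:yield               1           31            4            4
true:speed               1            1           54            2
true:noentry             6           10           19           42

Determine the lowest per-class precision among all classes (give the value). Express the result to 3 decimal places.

0.667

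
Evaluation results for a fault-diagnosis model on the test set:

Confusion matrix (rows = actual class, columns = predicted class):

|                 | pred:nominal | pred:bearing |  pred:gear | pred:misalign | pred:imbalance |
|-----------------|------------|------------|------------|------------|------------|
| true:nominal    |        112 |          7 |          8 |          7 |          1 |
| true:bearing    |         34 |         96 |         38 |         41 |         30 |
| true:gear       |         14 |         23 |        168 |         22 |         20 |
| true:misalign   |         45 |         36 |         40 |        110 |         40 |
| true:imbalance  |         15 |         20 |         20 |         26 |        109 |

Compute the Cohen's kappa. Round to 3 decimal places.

Observed agreement pₒ = trace/N = 595/1082 = 0.5499
Expected agreement pₑ = Σ (rowᵢ·colᵢ)/N² = (135·220 + 239·182 + 247·274 + 271·206 + 190·200)/1082² = 0.2005
κ = (pₒ − pₑ)/(1 − pₑ) = (0.5499 − 0.2005)/(1 − 0.2005) = 0.437

0.437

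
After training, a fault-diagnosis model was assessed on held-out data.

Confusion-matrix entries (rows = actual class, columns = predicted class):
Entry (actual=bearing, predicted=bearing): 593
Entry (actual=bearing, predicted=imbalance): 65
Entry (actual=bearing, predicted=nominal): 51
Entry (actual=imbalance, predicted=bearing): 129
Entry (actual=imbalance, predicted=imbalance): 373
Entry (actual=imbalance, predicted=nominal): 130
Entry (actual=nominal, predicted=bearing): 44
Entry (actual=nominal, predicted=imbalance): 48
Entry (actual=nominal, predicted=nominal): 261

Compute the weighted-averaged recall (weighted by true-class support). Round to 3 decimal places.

Per-class recall (TP/(TP+FN)):
  bearing: TP=593, FN=65+51=116 → 593/709 = 0.8364
  imbalance: TP=373, FN=129+130=259 → 373/632 = 0.5902
  nominal: TP=261, FN=44+48=92 → 261/353 = 0.7394
Weighted-recall = Σ (supportᵢ/N)·recallᵢ with N=1694: (709/1694)·0.8364 + (632/1694)·0.5902 + (353/1694)·0.7394 = 0.724

0.724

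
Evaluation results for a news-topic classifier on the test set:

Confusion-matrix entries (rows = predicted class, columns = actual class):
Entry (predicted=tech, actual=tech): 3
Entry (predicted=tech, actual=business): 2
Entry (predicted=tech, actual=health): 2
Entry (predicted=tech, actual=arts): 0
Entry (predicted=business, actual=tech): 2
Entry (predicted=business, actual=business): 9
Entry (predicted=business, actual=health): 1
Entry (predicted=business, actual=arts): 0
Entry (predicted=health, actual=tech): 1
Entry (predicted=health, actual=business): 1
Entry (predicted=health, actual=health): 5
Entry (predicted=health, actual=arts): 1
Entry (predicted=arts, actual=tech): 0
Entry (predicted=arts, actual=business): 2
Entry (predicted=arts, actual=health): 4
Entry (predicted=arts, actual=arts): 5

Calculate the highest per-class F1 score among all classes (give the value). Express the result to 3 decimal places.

Per-class F1 score (2·TP/(2·TP+FP+FN)):
  tech: TP=3, FP=2+2+0=4, FN=2+1+0=3 → 6/13 = 0.4615
  business: TP=9, FP=2+1+0=3, FN=2+1+2=5 → 18/26 = 0.6923
  health: TP=5, FP=1+1+1=3, FN=2+1+4=7 → 10/20 = 0.5000
  arts: TP=5, FP=0+2+4=6, FN=0+0+1=1 → 10/17 = 0.5882
Highest is class 'business' with F1 score = 0.692.

0.692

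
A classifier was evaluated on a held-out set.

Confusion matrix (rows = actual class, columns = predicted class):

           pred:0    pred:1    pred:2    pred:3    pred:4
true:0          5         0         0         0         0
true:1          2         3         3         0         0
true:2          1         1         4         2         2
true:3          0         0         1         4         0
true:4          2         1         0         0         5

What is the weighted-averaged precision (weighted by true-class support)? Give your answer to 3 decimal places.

0.593

Per-class precision (TP/(TP+FP)):
  0: TP=5, FP=2+1+0+2=5 → 5/10 = 0.5000
  1: TP=3, FP=0+1+0+1=2 → 3/5 = 0.6000
  2: TP=4, FP=0+3+1+0=4 → 4/8 = 0.5000
  3: TP=4, FP=0+0+2+0=2 → 4/6 = 0.6667
  4: TP=5, FP=0+0+2+0=2 → 5/7 = 0.7143
Weighted-precision = Σ (supportᵢ/N)·precisionᵢ with N=36: (5/36)·0.5000 + (8/36)·0.6000 + (10/36)·0.5000 + (5/36)·0.6667 + (8/36)·0.7143 = 0.593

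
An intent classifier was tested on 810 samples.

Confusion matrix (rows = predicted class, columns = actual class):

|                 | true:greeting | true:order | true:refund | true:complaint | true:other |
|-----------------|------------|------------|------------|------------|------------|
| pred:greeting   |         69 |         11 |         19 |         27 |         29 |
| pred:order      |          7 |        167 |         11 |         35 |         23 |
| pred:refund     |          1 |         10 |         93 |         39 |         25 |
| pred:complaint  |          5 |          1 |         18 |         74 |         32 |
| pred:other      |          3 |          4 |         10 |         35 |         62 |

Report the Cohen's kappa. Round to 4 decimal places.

Observed agreement pₒ = trace/N = 465/810 = 0.57407
Expected agreement pₑ = Σ (rowᵢ·colᵢ)/N² = (85·155 + 193·243 + 151·168 + 210·130 + 171·114)/810² = 0.20155
κ = (pₒ − pₑ)/(1 − pₑ) = (0.57407 − 0.20155)/(1 − 0.20155) = 0.4666

0.4666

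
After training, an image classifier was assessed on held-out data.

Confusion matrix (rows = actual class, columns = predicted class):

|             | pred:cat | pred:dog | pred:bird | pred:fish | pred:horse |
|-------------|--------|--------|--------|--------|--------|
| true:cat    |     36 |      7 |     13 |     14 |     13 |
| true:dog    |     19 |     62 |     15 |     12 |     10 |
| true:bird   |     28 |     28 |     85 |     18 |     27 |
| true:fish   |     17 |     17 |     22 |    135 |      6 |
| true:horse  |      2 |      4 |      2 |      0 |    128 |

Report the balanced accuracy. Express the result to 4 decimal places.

Balanced accuracy = mean of per-class recall.
  cat: recall = 36/83 = 0.43373
  dog: recall = 62/118 = 0.52542
  bird: recall = 85/186 = 0.45699
  fish: recall = 135/197 = 0.68528
  horse: recall = 128/136 = 0.94118
Mean = (0.43373 + 0.52542 + 0.45699 + 0.68528 + 0.94118) / 5 = 0.6085

0.6085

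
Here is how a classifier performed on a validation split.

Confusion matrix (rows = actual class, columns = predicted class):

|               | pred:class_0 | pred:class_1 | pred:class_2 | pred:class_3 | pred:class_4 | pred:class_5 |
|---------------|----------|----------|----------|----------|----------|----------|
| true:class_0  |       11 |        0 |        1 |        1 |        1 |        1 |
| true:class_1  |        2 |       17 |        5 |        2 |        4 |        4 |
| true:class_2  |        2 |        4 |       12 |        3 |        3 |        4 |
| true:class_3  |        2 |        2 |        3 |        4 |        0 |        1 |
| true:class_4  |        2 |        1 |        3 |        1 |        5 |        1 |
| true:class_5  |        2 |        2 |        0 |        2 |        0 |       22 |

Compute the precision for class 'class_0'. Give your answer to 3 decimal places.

Treat 'class_0' as positive and all other classes as negative.
precision = TP/(TP+FP).
class_0: TP=11, FP=2+2+2+2+2=10 → 11/21 = 0.5238

0.524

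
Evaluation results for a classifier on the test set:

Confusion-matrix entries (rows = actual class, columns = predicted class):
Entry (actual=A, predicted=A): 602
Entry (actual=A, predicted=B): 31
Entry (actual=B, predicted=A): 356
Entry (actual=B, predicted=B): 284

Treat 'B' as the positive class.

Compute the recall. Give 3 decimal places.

0.444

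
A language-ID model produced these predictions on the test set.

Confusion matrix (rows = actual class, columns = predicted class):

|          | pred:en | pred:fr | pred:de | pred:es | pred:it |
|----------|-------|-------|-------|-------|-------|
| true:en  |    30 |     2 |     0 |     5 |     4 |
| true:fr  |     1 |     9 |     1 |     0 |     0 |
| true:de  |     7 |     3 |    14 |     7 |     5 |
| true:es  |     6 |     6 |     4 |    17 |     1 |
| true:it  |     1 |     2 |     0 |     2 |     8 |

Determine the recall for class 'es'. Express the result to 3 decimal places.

Take TP from the diagonal, FP from the rest of the 'es' prediction marginal, FN from the rest of the 'es' actual marginal.
recall = TP/(TP+FN).
es: TP=17, FN=6+6+4+1=17 → 17/34 = 0.5000

0.500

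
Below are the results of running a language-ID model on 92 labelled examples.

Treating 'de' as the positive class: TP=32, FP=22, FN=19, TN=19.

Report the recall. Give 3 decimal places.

0.627

Recall = TP/(TP+FN) = 32/(32+19) = 32/51 = 0.627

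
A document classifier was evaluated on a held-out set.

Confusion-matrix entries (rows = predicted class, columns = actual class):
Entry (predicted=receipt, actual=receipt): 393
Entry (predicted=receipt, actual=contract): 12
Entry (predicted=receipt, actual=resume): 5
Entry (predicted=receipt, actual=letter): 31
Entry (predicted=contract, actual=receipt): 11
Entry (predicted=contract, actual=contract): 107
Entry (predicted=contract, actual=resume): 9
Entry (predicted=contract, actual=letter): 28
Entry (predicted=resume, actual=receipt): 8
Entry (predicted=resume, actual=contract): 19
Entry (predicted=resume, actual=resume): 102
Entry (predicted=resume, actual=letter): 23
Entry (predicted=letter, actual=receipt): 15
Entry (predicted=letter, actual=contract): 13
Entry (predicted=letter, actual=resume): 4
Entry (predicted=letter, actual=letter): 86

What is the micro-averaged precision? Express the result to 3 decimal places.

Micro-averaging pools counts across classes: ΣTP=688, ΣFP=178, ΣFN=178.
Micro-precision = TP/(TP+FP) on pooled counts = 0.794 (equals overall accuracy in single-label multiclass).

0.794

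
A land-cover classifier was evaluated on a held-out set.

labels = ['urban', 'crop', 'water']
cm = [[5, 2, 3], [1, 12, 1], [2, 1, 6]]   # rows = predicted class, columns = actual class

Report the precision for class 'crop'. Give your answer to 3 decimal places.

0.857

Treat 'crop' as positive and all other classes as negative.
precision = TP/(TP+FP).
crop: TP=12, FP=1+1=2 → 12/14 = 0.8571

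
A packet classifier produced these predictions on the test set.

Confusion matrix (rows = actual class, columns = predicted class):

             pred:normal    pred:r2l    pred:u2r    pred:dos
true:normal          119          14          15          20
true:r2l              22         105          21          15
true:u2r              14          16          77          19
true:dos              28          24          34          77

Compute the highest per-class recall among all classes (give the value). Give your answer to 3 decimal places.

0.708

Per-class recall (TP/(TP+FN)):
  normal: TP=119, FN=14+15+20=49 → 119/168 = 0.7083
  r2l: TP=105, FN=22+21+15=58 → 105/163 = 0.6442
  u2r: TP=77, FN=14+16+19=49 → 77/126 = 0.6111
  dos: TP=77, FN=28+24+34=86 → 77/163 = 0.4724
Highest is class 'normal' with recall = 0.708.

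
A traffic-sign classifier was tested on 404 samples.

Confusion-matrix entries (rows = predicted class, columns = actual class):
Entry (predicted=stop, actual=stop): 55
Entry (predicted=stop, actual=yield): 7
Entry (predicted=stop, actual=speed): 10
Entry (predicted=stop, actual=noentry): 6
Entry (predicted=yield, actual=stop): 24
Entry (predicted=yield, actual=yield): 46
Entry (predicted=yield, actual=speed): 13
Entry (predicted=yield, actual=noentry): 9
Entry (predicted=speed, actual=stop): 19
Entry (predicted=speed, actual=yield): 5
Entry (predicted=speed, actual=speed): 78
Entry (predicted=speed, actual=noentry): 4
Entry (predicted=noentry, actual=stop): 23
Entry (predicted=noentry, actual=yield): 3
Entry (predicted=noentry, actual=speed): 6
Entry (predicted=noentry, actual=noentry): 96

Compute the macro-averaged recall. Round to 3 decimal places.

Per-class recall (TP/(TP+FN)):
  stop: TP=55, FN=24+19+23=66 → 55/121 = 0.4545
  yield: TP=46, FN=7+5+3=15 → 46/61 = 0.7541
  speed: TP=78, FN=10+13+6=29 → 78/107 = 0.7290
  noentry: TP=96, FN=6+9+4=19 → 96/115 = 0.8348
Macro-recall = mean = (0.4545 + 0.7541 + 0.7290 + 0.8348) / 4 = 0.693

0.693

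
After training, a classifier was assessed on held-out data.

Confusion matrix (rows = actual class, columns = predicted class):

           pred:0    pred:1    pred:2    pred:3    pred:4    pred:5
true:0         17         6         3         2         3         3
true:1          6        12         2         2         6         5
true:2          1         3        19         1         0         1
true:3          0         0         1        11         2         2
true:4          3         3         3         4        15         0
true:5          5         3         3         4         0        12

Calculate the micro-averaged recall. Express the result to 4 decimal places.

0.5276

Micro-averaging pools counts across classes: ΣTP=86, ΣFP=77, ΣFN=77.
Micro-recall = TP/(TP+FN) on pooled counts = 0.5276 (equals overall accuracy in single-label multiclass).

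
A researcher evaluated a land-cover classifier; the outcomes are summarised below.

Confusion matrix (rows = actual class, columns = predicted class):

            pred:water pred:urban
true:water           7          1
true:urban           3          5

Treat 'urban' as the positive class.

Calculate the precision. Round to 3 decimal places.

Precision = TP/(TP+FP) = 5/(5+1) = 5/6 = 0.833

0.833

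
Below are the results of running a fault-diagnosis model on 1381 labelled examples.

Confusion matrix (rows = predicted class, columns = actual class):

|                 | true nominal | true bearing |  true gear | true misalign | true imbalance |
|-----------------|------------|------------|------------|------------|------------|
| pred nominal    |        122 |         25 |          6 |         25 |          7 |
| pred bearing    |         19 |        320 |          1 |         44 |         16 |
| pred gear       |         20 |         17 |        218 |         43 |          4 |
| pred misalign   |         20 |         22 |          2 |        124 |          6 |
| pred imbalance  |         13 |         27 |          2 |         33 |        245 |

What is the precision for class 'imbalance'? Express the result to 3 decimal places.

0.766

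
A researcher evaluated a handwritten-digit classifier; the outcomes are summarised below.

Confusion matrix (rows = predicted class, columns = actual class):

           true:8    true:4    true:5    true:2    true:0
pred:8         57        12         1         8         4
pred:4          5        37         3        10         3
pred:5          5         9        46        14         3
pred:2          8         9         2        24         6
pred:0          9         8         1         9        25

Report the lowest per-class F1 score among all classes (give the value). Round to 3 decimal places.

Per-class F1 score (2·TP/(2·TP+FP+FN)):
  8: TP=57, FP=12+1+8+4=25, FN=5+5+8+9=27 → 114/166 = 0.6867
  4: TP=37, FP=5+3+10+3=21, FN=12+9+9+8=38 → 74/133 = 0.5564
  5: TP=46, FP=5+9+14+3=31, FN=1+3+2+1=7 → 92/130 = 0.7077
  2: TP=24, FP=8+9+2+6=25, FN=8+10+14+9=41 → 48/114 = 0.4211
  0: TP=25, FP=9+8+1+9=27, FN=4+3+3+6=16 → 50/93 = 0.5376
Lowest is class '2' with F1 score = 0.421.

0.421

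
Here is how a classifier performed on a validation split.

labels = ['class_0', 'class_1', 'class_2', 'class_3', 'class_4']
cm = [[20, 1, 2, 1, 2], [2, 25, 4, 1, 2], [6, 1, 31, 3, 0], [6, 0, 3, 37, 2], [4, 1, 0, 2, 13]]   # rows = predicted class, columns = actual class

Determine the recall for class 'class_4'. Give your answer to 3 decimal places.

0.684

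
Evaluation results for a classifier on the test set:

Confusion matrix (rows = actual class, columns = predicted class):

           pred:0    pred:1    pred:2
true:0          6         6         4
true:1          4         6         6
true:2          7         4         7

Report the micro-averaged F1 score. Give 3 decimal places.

0.380

Micro-averaging pools counts across classes: ΣTP=19, ΣFP=31, ΣFN=31.
Micro-F1 score = 2·TP/(2·TP+FP+FN) on pooled counts = 0.380 (equals overall accuracy in single-label multiclass).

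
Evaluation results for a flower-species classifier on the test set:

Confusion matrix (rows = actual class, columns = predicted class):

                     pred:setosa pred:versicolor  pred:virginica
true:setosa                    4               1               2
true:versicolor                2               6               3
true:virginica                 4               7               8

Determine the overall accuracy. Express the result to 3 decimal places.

0.486

Accuracy = trace / total = (4+6+8=18) / 37 = 18/37 = 0.486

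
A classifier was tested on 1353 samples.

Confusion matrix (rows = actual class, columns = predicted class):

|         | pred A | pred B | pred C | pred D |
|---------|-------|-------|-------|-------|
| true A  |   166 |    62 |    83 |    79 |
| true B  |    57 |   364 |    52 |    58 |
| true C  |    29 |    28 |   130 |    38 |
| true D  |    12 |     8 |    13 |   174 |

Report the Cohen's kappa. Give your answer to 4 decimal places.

Observed agreement pₒ = trace/N = 834/1353 = 0.61641
Expected agreement pₑ = Σ (rowᵢ·colᵢ)/N² = (390·264 + 531·462 + 225·278 + 207·349)/1353² = 0.26389
κ = (pₒ − pₑ)/(1 − pₑ) = (0.61641 − 0.26389)/(1 − 0.26389) = 0.4789

0.4789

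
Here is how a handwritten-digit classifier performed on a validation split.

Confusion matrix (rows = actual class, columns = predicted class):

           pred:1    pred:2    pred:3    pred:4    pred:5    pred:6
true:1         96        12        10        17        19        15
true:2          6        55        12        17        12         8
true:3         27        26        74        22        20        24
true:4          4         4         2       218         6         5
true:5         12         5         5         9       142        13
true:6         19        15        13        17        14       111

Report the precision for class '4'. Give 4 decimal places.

Treat '4' as positive and all other classes as negative.
precision = TP/(TP+FP).
4: TP=218, FP=17+17+22+9+17=82 → 218/300 = 0.72667

0.7267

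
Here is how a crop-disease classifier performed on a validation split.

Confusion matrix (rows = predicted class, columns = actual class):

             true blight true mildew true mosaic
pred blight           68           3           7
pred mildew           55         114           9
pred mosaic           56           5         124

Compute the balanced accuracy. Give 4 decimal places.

Balanced accuracy = mean of per-class recall.
  blight: recall = 68/179 = 0.37989
  mildew: recall = 114/122 = 0.93443
  mosaic: recall = 124/140 = 0.88571
Mean = (0.37989 + 0.93443 + 0.88571) / 3 = 0.7333

0.7333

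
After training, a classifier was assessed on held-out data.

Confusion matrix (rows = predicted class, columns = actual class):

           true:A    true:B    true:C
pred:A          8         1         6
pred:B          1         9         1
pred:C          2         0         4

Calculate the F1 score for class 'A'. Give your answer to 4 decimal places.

0.6154

F1 score = 2·TP/(2·TP+FP+FN).
A: TP=8, FP=1+6=7, FN=1+2=3 → 16/26 = 0.61538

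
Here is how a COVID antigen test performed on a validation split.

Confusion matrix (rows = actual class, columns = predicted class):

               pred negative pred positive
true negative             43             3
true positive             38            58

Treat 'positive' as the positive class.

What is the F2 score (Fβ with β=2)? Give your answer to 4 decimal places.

0.6517

Fβ = (1+β²)·TP / ((1+β²)·TP + β²·FN + FP), with β²=4
= 5·58 / (5·58 + 4·38 + 3) = 0.6517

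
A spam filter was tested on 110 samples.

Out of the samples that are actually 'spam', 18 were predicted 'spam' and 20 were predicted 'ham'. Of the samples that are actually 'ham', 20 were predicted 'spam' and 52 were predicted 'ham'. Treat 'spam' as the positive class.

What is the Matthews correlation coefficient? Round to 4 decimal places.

MCC = (TP·TN − FP·FN) / √((TP+FP)(TP+FN)(TN+FP)(TN+FN))
Numerator = 18·52 − 20·20 = 536
Denominator = √(38·38·72·72) = √7485696 = 2736.0000
MCC = 536 / 2736.0000 = 0.1959

0.1959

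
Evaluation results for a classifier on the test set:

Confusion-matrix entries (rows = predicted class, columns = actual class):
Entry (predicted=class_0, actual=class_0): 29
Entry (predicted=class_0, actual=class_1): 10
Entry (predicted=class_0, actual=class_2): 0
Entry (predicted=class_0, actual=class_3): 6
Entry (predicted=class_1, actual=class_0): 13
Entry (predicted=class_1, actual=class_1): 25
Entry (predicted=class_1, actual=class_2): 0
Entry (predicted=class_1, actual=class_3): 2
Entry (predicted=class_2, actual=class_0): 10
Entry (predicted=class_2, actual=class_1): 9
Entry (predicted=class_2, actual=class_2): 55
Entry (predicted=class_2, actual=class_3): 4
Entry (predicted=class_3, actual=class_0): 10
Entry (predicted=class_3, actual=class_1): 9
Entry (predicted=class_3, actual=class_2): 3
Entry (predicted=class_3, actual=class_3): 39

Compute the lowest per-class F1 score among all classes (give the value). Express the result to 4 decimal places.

Per-class F1 score (2·TP/(2·TP+FP+FN)):
  class_0: TP=29, FP=10+0+6=16, FN=13+10+10=33 → 58/107 = 0.54206
  class_1: TP=25, FP=13+0+2=15, FN=10+9+9=28 → 50/93 = 0.53763
  class_2: TP=55, FP=10+9+4=23, FN=0+0+3=3 → 110/136 = 0.80882
  class_3: TP=39, FP=10+9+3=22, FN=6+2+4=12 → 78/112 = 0.69643
Lowest is class 'class_1' with F1 score = 0.5376.

0.5376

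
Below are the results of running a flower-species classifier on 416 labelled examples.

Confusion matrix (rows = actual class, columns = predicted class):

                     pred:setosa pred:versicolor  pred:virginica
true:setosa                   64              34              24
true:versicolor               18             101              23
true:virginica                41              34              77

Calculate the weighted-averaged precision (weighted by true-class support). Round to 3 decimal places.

Per-class precision (TP/(TP+FP)):
  setosa: TP=64, FP=18+41=59 → 64/123 = 0.5203
  versicolor: TP=101, FP=34+34=68 → 101/169 = 0.5976
  virginica: TP=77, FP=24+23=47 → 77/124 = 0.6210
Weighted-precision = Σ (supportᵢ/N)·precisionᵢ with N=416: (122/416)·0.5203 + (142/416)·0.5976 + (152/416)·0.6210 = 0.583

0.583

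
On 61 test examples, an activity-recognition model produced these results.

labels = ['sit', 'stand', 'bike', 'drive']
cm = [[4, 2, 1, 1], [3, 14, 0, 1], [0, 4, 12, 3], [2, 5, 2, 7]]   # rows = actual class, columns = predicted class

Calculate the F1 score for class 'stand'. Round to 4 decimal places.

F1 score = 2·TP/(2·TP+FP+FN).
stand: TP=14, FP=2+4+5=11, FN=3+0+1=4 → 28/43 = 0.65116

0.6512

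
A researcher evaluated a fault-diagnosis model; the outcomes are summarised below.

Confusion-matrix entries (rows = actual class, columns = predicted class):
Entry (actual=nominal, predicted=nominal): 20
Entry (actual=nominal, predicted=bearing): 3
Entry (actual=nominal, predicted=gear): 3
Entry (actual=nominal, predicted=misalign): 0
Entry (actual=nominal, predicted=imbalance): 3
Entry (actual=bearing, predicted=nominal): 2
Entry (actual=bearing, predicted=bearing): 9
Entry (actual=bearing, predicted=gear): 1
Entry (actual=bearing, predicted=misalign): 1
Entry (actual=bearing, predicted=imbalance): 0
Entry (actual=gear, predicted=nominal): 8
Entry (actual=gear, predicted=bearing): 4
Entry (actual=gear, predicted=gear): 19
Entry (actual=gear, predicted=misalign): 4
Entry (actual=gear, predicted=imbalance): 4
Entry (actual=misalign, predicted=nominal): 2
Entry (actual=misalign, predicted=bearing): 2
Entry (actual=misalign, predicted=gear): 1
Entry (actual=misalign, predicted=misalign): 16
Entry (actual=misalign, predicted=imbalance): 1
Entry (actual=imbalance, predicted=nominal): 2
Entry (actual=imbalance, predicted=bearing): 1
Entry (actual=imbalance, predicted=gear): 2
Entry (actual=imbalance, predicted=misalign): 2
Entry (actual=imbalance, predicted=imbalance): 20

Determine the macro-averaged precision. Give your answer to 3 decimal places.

Per-class precision (TP/(TP+FP)):
  nominal: TP=20, FP=2+8+2+2=14 → 20/34 = 0.5882
  bearing: TP=9, FP=3+4+2+1=10 → 9/19 = 0.4737
  gear: TP=19, FP=3+1+1+2=7 → 19/26 = 0.7308
  misalign: TP=16, FP=0+1+4+2=7 → 16/23 = 0.6957
  imbalance: TP=20, FP=3+0+4+1=8 → 20/28 = 0.7143
Macro-precision = mean = (0.5882 + 0.4737 + 0.7308 + 0.6957 + 0.7143) / 5 = 0.641

0.641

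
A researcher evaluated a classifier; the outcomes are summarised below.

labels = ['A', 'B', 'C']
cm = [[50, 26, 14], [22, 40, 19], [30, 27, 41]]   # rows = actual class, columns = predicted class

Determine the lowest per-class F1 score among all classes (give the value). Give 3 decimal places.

0.460

Per-class F1 score (2·TP/(2·TP+FP+FN)):
  A: TP=50, FP=22+30=52, FN=26+14=40 → 100/192 = 0.5208
  B: TP=40, FP=26+27=53, FN=22+19=41 → 80/174 = 0.4598
  C: TP=41, FP=14+19=33, FN=30+27=57 → 82/172 = 0.4767
Lowest is class 'B' with F1 score = 0.460.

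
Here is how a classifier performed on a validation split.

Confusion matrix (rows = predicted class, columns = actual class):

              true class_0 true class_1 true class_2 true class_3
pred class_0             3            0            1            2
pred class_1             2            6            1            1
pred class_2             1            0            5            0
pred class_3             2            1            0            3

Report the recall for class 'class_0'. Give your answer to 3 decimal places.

0.375

Take TP from the diagonal, FP from the rest of the 'class_0' prediction marginal, FN from the rest of the 'class_0' actual marginal.
recall = TP/(TP+FN).
class_0: TP=3, FN=2+1+2=5 → 3/8 = 0.3750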